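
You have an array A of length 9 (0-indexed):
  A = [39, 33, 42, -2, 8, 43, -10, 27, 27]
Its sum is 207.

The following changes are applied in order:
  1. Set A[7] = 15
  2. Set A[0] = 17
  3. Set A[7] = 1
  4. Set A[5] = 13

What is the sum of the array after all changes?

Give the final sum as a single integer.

Initial sum: 207
Change 1: A[7] 27 -> 15, delta = -12, sum = 195
Change 2: A[0] 39 -> 17, delta = -22, sum = 173
Change 3: A[7] 15 -> 1, delta = -14, sum = 159
Change 4: A[5] 43 -> 13, delta = -30, sum = 129

Answer: 129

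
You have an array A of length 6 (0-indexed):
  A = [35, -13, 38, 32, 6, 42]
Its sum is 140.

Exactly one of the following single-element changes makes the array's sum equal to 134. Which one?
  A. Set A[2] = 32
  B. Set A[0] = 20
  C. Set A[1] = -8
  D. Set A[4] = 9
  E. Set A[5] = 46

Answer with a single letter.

Answer: A

Derivation:
Option A: A[2] 38->32, delta=-6, new_sum=140+(-6)=134 <-- matches target
Option B: A[0] 35->20, delta=-15, new_sum=140+(-15)=125
Option C: A[1] -13->-8, delta=5, new_sum=140+(5)=145
Option D: A[4] 6->9, delta=3, new_sum=140+(3)=143
Option E: A[5] 42->46, delta=4, new_sum=140+(4)=144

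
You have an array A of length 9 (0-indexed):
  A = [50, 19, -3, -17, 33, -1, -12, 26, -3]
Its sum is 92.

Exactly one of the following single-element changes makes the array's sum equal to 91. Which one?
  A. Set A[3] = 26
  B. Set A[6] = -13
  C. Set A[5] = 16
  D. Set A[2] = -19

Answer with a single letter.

Option A: A[3] -17->26, delta=43, new_sum=92+(43)=135
Option B: A[6] -12->-13, delta=-1, new_sum=92+(-1)=91 <-- matches target
Option C: A[5] -1->16, delta=17, new_sum=92+(17)=109
Option D: A[2] -3->-19, delta=-16, new_sum=92+(-16)=76

Answer: B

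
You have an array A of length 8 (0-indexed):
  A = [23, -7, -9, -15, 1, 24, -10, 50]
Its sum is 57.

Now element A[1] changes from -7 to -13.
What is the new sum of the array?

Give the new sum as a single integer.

Answer: 51

Derivation:
Old value at index 1: -7
New value at index 1: -13
Delta = -13 - -7 = -6
New sum = old_sum + delta = 57 + (-6) = 51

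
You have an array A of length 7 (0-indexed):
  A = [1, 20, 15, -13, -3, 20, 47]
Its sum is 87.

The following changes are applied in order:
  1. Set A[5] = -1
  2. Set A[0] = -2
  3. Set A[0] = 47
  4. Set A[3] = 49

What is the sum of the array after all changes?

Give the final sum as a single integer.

Initial sum: 87
Change 1: A[5] 20 -> -1, delta = -21, sum = 66
Change 2: A[0] 1 -> -2, delta = -3, sum = 63
Change 3: A[0] -2 -> 47, delta = 49, sum = 112
Change 4: A[3] -13 -> 49, delta = 62, sum = 174

Answer: 174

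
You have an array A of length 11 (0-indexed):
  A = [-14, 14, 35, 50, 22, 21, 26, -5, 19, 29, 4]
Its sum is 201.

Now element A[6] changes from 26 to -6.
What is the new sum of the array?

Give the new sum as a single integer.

Old value at index 6: 26
New value at index 6: -6
Delta = -6 - 26 = -32
New sum = old_sum + delta = 201 + (-32) = 169

Answer: 169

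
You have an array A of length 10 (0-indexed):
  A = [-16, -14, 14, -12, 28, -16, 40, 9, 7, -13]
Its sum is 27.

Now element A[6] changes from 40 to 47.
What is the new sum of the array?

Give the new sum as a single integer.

Answer: 34

Derivation:
Old value at index 6: 40
New value at index 6: 47
Delta = 47 - 40 = 7
New sum = old_sum + delta = 27 + (7) = 34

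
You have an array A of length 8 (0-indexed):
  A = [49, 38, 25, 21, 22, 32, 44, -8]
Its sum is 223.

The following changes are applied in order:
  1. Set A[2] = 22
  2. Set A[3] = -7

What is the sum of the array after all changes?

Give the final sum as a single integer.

Answer: 192

Derivation:
Initial sum: 223
Change 1: A[2] 25 -> 22, delta = -3, sum = 220
Change 2: A[3] 21 -> -7, delta = -28, sum = 192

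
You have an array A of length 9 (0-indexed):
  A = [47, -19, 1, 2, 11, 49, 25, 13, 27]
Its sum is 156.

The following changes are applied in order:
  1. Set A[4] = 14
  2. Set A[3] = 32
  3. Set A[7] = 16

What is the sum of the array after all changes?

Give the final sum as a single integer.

Answer: 192

Derivation:
Initial sum: 156
Change 1: A[4] 11 -> 14, delta = 3, sum = 159
Change 2: A[3] 2 -> 32, delta = 30, sum = 189
Change 3: A[7] 13 -> 16, delta = 3, sum = 192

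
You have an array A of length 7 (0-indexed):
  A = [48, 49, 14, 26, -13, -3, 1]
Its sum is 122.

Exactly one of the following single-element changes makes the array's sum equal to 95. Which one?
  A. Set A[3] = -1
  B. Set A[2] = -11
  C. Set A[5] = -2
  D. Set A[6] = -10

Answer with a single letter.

Option A: A[3] 26->-1, delta=-27, new_sum=122+(-27)=95 <-- matches target
Option B: A[2] 14->-11, delta=-25, new_sum=122+(-25)=97
Option C: A[5] -3->-2, delta=1, new_sum=122+(1)=123
Option D: A[6] 1->-10, delta=-11, new_sum=122+(-11)=111

Answer: A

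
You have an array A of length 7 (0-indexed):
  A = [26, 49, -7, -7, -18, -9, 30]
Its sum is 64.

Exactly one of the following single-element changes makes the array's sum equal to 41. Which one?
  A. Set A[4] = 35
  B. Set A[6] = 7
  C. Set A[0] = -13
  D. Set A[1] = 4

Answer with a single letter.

Answer: B

Derivation:
Option A: A[4] -18->35, delta=53, new_sum=64+(53)=117
Option B: A[6] 30->7, delta=-23, new_sum=64+(-23)=41 <-- matches target
Option C: A[0] 26->-13, delta=-39, new_sum=64+(-39)=25
Option D: A[1] 49->4, delta=-45, new_sum=64+(-45)=19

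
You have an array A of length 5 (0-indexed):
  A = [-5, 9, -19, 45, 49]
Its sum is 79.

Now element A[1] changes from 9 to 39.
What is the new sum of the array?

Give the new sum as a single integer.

Old value at index 1: 9
New value at index 1: 39
Delta = 39 - 9 = 30
New sum = old_sum + delta = 79 + (30) = 109

Answer: 109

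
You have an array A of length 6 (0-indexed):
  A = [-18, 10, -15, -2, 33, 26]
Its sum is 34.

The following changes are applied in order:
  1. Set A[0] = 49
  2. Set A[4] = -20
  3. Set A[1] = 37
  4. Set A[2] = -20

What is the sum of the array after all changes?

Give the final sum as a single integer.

Answer: 70

Derivation:
Initial sum: 34
Change 1: A[0] -18 -> 49, delta = 67, sum = 101
Change 2: A[4] 33 -> -20, delta = -53, sum = 48
Change 3: A[1] 10 -> 37, delta = 27, sum = 75
Change 4: A[2] -15 -> -20, delta = -5, sum = 70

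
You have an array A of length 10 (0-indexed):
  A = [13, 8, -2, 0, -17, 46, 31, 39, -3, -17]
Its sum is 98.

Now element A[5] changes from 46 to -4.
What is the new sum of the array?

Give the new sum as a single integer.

Answer: 48

Derivation:
Old value at index 5: 46
New value at index 5: -4
Delta = -4 - 46 = -50
New sum = old_sum + delta = 98 + (-50) = 48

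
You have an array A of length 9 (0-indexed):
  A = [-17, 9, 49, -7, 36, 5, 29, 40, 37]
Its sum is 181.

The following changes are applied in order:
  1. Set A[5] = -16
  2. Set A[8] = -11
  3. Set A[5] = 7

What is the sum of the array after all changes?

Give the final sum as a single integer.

Initial sum: 181
Change 1: A[5] 5 -> -16, delta = -21, sum = 160
Change 2: A[8] 37 -> -11, delta = -48, sum = 112
Change 3: A[5] -16 -> 7, delta = 23, sum = 135

Answer: 135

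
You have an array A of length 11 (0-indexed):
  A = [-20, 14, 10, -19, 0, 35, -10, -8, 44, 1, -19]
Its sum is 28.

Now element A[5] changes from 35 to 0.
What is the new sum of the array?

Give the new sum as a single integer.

Old value at index 5: 35
New value at index 5: 0
Delta = 0 - 35 = -35
New sum = old_sum + delta = 28 + (-35) = -7

Answer: -7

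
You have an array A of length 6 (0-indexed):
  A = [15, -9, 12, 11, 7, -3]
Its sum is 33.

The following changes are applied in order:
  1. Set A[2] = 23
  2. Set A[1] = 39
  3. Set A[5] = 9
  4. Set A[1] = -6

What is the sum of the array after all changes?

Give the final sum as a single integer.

Initial sum: 33
Change 1: A[2] 12 -> 23, delta = 11, sum = 44
Change 2: A[1] -9 -> 39, delta = 48, sum = 92
Change 3: A[5] -3 -> 9, delta = 12, sum = 104
Change 4: A[1] 39 -> -6, delta = -45, sum = 59

Answer: 59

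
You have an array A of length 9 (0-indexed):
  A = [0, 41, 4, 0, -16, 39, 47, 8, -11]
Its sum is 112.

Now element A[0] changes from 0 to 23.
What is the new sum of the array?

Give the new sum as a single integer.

Old value at index 0: 0
New value at index 0: 23
Delta = 23 - 0 = 23
New sum = old_sum + delta = 112 + (23) = 135

Answer: 135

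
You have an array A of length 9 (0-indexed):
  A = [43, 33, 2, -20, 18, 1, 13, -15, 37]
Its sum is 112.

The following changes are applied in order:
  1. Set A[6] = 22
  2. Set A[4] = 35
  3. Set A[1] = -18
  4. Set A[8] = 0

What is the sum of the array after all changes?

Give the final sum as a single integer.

Initial sum: 112
Change 1: A[6] 13 -> 22, delta = 9, sum = 121
Change 2: A[4] 18 -> 35, delta = 17, sum = 138
Change 3: A[1] 33 -> -18, delta = -51, sum = 87
Change 4: A[8] 37 -> 0, delta = -37, sum = 50

Answer: 50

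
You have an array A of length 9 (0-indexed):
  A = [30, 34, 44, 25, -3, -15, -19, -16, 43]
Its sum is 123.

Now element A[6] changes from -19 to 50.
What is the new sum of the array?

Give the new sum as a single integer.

Old value at index 6: -19
New value at index 6: 50
Delta = 50 - -19 = 69
New sum = old_sum + delta = 123 + (69) = 192

Answer: 192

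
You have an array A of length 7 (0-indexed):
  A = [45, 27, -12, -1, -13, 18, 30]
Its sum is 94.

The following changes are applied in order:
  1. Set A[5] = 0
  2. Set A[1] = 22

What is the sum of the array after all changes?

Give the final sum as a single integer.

Answer: 71

Derivation:
Initial sum: 94
Change 1: A[5] 18 -> 0, delta = -18, sum = 76
Change 2: A[1] 27 -> 22, delta = -5, sum = 71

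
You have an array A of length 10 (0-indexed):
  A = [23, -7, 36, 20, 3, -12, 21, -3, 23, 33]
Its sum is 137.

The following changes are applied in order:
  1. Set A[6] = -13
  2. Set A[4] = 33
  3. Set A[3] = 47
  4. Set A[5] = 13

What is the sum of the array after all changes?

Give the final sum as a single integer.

Initial sum: 137
Change 1: A[6] 21 -> -13, delta = -34, sum = 103
Change 2: A[4] 3 -> 33, delta = 30, sum = 133
Change 3: A[3] 20 -> 47, delta = 27, sum = 160
Change 4: A[5] -12 -> 13, delta = 25, sum = 185

Answer: 185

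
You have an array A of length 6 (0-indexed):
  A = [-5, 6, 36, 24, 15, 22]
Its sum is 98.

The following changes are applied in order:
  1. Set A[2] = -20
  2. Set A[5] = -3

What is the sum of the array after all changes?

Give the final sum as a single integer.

Initial sum: 98
Change 1: A[2] 36 -> -20, delta = -56, sum = 42
Change 2: A[5] 22 -> -3, delta = -25, sum = 17

Answer: 17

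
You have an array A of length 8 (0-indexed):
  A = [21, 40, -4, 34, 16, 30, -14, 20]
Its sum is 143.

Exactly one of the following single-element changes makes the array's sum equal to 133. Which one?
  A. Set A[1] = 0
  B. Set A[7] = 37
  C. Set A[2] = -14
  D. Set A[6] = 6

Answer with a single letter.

Answer: C

Derivation:
Option A: A[1] 40->0, delta=-40, new_sum=143+(-40)=103
Option B: A[7] 20->37, delta=17, new_sum=143+(17)=160
Option C: A[2] -4->-14, delta=-10, new_sum=143+(-10)=133 <-- matches target
Option D: A[6] -14->6, delta=20, new_sum=143+(20)=163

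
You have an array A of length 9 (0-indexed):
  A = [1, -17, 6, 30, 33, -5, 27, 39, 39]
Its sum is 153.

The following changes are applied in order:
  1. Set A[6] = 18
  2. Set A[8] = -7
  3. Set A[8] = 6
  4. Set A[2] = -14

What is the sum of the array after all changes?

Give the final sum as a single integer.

Answer: 91

Derivation:
Initial sum: 153
Change 1: A[6] 27 -> 18, delta = -9, sum = 144
Change 2: A[8] 39 -> -7, delta = -46, sum = 98
Change 3: A[8] -7 -> 6, delta = 13, sum = 111
Change 4: A[2] 6 -> -14, delta = -20, sum = 91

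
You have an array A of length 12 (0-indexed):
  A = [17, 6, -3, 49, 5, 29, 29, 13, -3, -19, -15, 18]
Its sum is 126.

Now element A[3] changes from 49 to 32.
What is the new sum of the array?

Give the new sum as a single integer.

Answer: 109

Derivation:
Old value at index 3: 49
New value at index 3: 32
Delta = 32 - 49 = -17
New sum = old_sum + delta = 126 + (-17) = 109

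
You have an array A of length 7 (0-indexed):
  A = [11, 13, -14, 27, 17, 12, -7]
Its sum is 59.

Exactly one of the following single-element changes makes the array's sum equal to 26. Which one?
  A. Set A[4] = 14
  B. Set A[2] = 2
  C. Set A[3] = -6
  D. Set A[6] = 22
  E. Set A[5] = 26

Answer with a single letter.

Option A: A[4] 17->14, delta=-3, new_sum=59+(-3)=56
Option B: A[2] -14->2, delta=16, new_sum=59+(16)=75
Option C: A[3] 27->-6, delta=-33, new_sum=59+(-33)=26 <-- matches target
Option D: A[6] -7->22, delta=29, new_sum=59+(29)=88
Option E: A[5] 12->26, delta=14, new_sum=59+(14)=73

Answer: C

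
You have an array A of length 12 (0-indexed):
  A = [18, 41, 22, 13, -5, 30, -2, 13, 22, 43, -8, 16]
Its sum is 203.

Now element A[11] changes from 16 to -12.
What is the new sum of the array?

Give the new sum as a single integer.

Answer: 175

Derivation:
Old value at index 11: 16
New value at index 11: -12
Delta = -12 - 16 = -28
New sum = old_sum + delta = 203 + (-28) = 175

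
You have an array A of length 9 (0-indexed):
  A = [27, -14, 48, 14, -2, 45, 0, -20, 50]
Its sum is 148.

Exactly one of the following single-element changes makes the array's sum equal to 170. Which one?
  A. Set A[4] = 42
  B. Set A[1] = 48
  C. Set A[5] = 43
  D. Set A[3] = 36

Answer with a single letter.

Option A: A[4] -2->42, delta=44, new_sum=148+(44)=192
Option B: A[1] -14->48, delta=62, new_sum=148+(62)=210
Option C: A[5] 45->43, delta=-2, new_sum=148+(-2)=146
Option D: A[3] 14->36, delta=22, new_sum=148+(22)=170 <-- matches target

Answer: D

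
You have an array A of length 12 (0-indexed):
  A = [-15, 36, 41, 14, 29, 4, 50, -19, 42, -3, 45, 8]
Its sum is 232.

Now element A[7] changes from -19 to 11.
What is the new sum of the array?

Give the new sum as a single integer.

Old value at index 7: -19
New value at index 7: 11
Delta = 11 - -19 = 30
New sum = old_sum + delta = 232 + (30) = 262

Answer: 262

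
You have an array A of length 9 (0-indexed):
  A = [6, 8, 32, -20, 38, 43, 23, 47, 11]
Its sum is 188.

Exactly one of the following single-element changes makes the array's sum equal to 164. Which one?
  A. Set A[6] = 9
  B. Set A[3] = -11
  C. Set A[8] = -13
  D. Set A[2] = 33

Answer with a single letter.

Option A: A[6] 23->9, delta=-14, new_sum=188+(-14)=174
Option B: A[3] -20->-11, delta=9, new_sum=188+(9)=197
Option C: A[8] 11->-13, delta=-24, new_sum=188+(-24)=164 <-- matches target
Option D: A[2] 32->33, delta=1, new_sum=188+(1)=189

Answer: C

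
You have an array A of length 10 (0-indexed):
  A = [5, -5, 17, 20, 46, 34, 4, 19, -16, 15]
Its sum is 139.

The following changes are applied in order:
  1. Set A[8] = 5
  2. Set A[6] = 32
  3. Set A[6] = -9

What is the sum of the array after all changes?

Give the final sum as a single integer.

Answer: 147

Derivation:
Initial sum: 139
Change 1: A[8] -16 -> 5, delta = 21, sum = 160
Change 2: A[6] 4 -> 32, delta = 28, sum = 188
Change 3: A[6] 32 -> -9, delta = -41, sum = 147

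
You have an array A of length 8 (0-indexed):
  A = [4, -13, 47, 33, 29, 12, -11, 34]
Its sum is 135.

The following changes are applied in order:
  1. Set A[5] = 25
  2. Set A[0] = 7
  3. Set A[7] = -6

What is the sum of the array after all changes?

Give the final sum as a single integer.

Answer: 111

Derivation:
Initial sum: 135
Change 1: A[5] 12 -> 25, delta = 13, sum = 148
Change 2: A[0] 4 -> 7, delta = 3, sum = 151
Change 3: A[7] 34 -> -6, delta = -40, sum = 111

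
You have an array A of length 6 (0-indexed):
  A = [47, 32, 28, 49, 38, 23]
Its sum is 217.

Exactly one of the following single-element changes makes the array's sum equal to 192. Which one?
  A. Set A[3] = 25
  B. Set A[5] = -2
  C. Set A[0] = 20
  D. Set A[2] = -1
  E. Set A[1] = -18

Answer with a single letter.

Answer: B

Derivation:
Option A: A[3] 49->25, delta=-24, new_sum=217+(-24)=193
Option B: A[5] 23->-2, delta=-25, new_sum=217+(-25)=192 <-- matches target
Option C: A[0] 47->20, delta=-27, new_sum=217+(-27)=190
Option D: A[2] 28->-1, delta=-29, new_sum=217+(-29)=188
Option E: A[1] 32->-18, delta=-50, new_sum=217+(-50)=167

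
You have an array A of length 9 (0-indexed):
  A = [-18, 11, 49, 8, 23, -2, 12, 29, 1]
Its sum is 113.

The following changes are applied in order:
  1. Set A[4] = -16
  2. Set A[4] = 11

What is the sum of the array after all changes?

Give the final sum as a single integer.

Initial sum: 113
Change 1: A[4] 23 -> -16, delta = -39, sum = 74
Change 2: A[4] -16 -> 11, delta = 27, sum = 101

Answer: 101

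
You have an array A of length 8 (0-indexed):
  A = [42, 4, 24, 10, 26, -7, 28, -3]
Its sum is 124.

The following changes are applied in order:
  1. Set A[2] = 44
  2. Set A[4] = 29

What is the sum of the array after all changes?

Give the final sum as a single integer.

Answer: 147

Derivation:
Initial sum: 124
Change 1: A[2] 24 -> 44, delta = 20, sum = 144
Change 2: A[4] 26 -> 29, delta = 3, sum = 147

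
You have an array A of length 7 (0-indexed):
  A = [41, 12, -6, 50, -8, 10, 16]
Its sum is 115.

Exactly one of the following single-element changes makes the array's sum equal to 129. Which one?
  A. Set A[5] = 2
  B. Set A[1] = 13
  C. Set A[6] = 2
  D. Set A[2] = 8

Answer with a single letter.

Answer: D

Derivation:
Option A: A[5] 10->2, delta=-8, new_sum=115+(-8)=107
Option B: A[1] 12->13, delta=1, new_sum=115+(1)=116
Option C: A[6] 16->2, delta=-14, new_sum=115+(-14)=101
Option D: A[2] -6->8, delta=14, new_sum=115+(14)=129 <-- matches target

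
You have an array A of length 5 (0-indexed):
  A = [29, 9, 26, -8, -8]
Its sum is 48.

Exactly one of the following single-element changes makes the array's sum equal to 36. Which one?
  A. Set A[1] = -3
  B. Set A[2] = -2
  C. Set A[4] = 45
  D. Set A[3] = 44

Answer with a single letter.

Answer: A

Derivation:
Option A: A[1] 9->-3, delta=-12, new_sum=48+(-12)=36 <-- matches target
Option B: A[2] 26->-2, delta=-28, new_sum=48+(-28)=20
Option C: A[4] -8->45, delta=53, new_sum=48+(53)=101
Option D: A[3] -8->44, delta=52, new_sum=48+(52)=100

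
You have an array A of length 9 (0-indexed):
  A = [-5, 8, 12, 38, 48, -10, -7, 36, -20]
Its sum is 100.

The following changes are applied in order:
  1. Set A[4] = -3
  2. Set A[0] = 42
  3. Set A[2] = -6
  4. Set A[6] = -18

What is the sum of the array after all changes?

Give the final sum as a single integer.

Initial sum: 100
Change 1: A[4] 48 -> -3, delta = -51, sum = 49
Change 2: A[0] -5 -> 42, delta = 47, sum = 96
Change 3: A[2] 12 -> -6, delta = -18, sum = 78
Change 4: A[6] -7 -> -18, delta = -11, sum = 67

Answer: 67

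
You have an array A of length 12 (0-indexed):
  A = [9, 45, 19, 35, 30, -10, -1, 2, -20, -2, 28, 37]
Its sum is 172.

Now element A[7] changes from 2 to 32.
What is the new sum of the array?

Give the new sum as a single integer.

Old value at index 7: 2
New value at index 7: 32
Delta = 32 - 2 = 30
New sum = old_sum + delta = 172 + (30) = 202

Answer: 202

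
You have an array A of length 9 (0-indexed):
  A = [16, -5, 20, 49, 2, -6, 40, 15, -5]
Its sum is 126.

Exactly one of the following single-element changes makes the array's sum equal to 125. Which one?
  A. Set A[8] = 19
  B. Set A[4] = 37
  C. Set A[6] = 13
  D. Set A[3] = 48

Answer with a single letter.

Answer: D

Derivation:
Option A: A[8] -5->19, delta=24, new_sum=126+(24)=150
Option B: A[4] 2->37, delta=35, new_sum=126+(35)=161
Option C: A[6] 40->13, delta=-27, new_sum=126+(-27)=99
Option D: A[3] 49->48, delta=-1, new_sum=126+(-1)=125 <-- matches target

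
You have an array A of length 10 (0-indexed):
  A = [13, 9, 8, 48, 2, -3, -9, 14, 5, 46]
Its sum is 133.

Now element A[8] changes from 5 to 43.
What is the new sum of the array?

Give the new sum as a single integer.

Old value at index 8: 5
New value at index 8: 43
Delta = 43 - 5 = 38
New sum = old_sum + delta = 133 + (38) = 171

Answer: 171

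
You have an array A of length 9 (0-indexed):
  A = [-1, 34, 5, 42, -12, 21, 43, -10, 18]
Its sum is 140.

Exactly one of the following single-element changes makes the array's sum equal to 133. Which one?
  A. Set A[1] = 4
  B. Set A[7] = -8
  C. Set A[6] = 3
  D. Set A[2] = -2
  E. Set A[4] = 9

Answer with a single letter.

Option A: A[1] 34->4, delta=-30, new_sum=140+(-30)=110
Option B: A[7] -10->-8, delta=2, new_sum=140+(2)=142
Option C: A[6] 43->3, delta=-40, new_sum=140+(-40)=100
Option D: A[2] 5->-2, delta=-7, new_sum=140+(-7)=133 <-- matches target
Option E: A[4] -12->9, delta=21, new_sum=140+(21)=161

Answer: D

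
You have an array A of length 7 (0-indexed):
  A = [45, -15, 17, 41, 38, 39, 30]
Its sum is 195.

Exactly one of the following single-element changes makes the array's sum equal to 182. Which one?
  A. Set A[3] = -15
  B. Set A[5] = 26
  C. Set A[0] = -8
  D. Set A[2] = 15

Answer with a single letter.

Answer: B

Derivation:
Option A: A[3] 41->-15, delta=-56, new_sum=195+(-56)=139
Option B: A[5] 39->26, delta=-13, new_sum=195+(-13)=182 <-- matches target
Option C: A[0] 45->-8, delta=-53, new_sum=195+(-53)=142
Option D: A[2] 17->15, delta=-2, new_sum=195+(-2)=193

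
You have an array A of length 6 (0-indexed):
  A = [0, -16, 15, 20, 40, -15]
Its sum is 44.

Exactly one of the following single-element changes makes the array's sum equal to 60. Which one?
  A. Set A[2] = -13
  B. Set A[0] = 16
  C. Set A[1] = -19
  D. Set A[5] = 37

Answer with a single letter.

Answer: B

Derivation:
Option A: A[2] 15->-13, delta=-28, new_sum=44+(-28)=16
Option B: A[0] 0->16, delta=16, new_sum=44+(16)=60 <-- matches target
Option C: A[1] -16->-19, delta=-3, new_sum=44+(-3)=41
Option D: A[5] -15->37, delta=52, new_sum=44+(52)=96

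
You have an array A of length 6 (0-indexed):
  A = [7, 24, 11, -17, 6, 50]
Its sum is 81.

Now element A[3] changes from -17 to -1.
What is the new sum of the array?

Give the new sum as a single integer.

Old value at index 3: -17
New value at index 3: -1
Delta = -1 - -17 = 16
New sum = old_sum + delta = 81 + (16) = 97

Answer: 97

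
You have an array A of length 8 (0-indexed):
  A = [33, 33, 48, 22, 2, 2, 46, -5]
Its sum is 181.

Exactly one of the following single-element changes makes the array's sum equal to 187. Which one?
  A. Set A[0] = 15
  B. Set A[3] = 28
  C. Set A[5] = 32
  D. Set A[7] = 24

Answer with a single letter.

Option A: A[0] 33->15, delta=-18, new_sum=181+(-18)=163
Option B: A[3] 22->28, delta=6, new_sum=181+(6)=187 <-- matches target
Option C: A[5] 2->32, delta=30, new_sum=181+(30)=211
Option D: A[7] -5->24, delta=29, new_sum=181+(29)=210

Answer: B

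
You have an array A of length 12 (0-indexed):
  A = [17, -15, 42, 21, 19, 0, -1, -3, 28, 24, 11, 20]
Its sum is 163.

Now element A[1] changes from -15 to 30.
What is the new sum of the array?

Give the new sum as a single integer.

Old value at index 1: -15
New value at index 1: 30
Delta = 30 - -15 = 45
New sum = old_sum + delta = 163 + (45) = 208

Answer: 208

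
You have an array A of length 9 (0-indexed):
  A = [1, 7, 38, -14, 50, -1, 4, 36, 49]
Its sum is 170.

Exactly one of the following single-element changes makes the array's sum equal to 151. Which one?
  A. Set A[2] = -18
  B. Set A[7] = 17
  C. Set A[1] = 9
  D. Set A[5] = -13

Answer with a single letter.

Answer: B

Derivation:
Option A: A[2] 38->-18, delta=-56, new_sum=170+(-56)=114
Option B: A[7] 36->17, delta=-19, new_sum=170+(-19)=151 <-- matches target
Option C: A[1] 7->9, delta=2, new_sum=170+(2)=172
Option D: A[5] -1->-13, delta=-12, new_sum=170+(-12)=158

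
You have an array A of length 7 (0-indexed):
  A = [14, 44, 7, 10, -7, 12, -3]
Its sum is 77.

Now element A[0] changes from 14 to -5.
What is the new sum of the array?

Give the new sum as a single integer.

Old value at index 0: 14
New value at index 0: -5
Delta = -5 - 14 = -19
New sum = old_sum + delta = 77 + (-19) = 58

Answer: 58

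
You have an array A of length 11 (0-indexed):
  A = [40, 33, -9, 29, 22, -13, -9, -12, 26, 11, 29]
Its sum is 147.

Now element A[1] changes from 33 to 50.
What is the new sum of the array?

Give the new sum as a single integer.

Old value at index 1: 33
New value at index 1: 50
Delta = 50 - 33 = 17
New sum = old_sum + delta = 147 + (17) = 164

Answer: 164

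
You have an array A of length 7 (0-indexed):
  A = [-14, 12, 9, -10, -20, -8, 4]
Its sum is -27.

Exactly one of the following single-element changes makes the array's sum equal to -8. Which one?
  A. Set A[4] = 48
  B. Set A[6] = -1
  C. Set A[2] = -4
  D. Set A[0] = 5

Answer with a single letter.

Answer: D

Derivation:
Option A: A[4] -20->48, delta=68, new_sum=-27+(68)=41
Option B: A[6] 4->-1, delta=-5, new_sum=-27+(-5)=-32
Option C: A[2] 9->-4, delta=-13, new_sum=-27+(-13)=-40
Option D: A[0] -14->5, delta=19, new_sum=-27+(19)=-8 <-- matches target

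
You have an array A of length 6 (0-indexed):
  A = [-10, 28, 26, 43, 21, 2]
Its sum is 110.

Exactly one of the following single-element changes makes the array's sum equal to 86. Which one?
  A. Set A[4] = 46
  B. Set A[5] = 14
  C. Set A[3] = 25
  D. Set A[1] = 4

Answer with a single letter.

Option A: A[4] 21->46, delta=25, new_sum=110+(25)=135
Option B: A[5] 2->14, delta=12, new_sum=110+(12)=122
Option C: A[3] 43->25, delta=-18, new_sum=110+(-18)=92
Option D: A[1] 28->4, delta=-24, new_sum=110+(-24)=86 <-- matches target

Answer: D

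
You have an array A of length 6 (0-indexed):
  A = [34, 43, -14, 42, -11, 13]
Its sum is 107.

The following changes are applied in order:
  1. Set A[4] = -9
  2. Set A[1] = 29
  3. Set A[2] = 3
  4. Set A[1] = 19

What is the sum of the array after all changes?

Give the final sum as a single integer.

Initial sum: 107
Change 1: A[4] -11 -> -9, delta = 2, sum = 109
Change 2: A[1] 43 -> 29, delta = -14, sum = 95
Change 3: A[2] -14 -> 3, delta = 17, sum = 112
Change 4: A[1] 29 -> 19, delta = -10, sum = 102

Answer: 102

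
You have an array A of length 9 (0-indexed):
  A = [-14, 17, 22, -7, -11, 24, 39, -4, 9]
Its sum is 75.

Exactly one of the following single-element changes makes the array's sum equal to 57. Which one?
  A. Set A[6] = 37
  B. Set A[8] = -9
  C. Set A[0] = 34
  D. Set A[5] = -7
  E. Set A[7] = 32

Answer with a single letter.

Answer: B

Derivation:
Option A: A[6] 39->37, delta=-2, new_sum=75+(-2)=73
Option B: A[8] 9->-9, delta=-18, new_sum=75+(-18)=57 <-- matches target
Option C: A[0] -14->34, delta=48, new_sum=75+(48)=123
Option D: A[5] 24->-7, delta=-31, new_sum=75+(-31)=44
Option E: A[7] -4->32, delta=36, new_sum=75+(36)=111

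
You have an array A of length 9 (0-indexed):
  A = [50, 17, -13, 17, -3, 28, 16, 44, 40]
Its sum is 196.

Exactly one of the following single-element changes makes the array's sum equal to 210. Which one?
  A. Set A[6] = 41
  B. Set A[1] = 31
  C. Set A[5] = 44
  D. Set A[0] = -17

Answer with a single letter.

Option A: A[6] 16->41, delta=25, new_sum=196+(25)=221
Option B: A[1] 17->31, delta=14, new_sum=196+(14)=210 <-- matches target
Option C: A[5] 28->44, delta=16, new_sum=196+(16)=212
Option D: A[0] 50->-17, delta=-67, new_sum=196+(-67)=129

Answer: B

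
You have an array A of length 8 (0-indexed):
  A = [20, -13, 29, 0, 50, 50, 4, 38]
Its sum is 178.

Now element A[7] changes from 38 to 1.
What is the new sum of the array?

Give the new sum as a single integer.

Answer: 141

Derivation:
Old value at index 7: 38
New value at index 7: 1
Delta = 1 - 38 = -37
New sum = old_sum + delta = 178 + (-37) = 141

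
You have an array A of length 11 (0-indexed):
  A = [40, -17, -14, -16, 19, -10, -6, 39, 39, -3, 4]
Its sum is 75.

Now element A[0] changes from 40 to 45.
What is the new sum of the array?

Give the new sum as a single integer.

Answer: 80

Derivation:
Old value at index 0: 40
New value at index 0: 45
Delta = 45 - 40 = 5
New sum = old_sum + delta = 75 + (5) = 80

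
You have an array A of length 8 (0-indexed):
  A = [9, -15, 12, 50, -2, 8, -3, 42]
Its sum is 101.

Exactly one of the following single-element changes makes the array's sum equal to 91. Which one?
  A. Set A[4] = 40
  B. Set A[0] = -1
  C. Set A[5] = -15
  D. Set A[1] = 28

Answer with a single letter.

Answer: B

Derivation:
Option A: A[4] -2->40, delta=42, new_sum=101+(42)=143
Option B: A[0] 9->-1, delta=-10, new_sum=101+(-10)=91 <-- matches target
Option C: A[5] 8->-15, delta=-23, new_sum=101+(-23)=78
Option D: A[1] -15->28, delta=43, new_sum=101+(43)=144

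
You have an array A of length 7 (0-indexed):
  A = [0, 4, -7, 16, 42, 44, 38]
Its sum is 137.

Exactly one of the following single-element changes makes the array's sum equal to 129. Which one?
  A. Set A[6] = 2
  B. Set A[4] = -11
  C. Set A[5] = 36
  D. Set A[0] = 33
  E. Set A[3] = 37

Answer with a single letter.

Answer: C

Derivation:
Option A: A[6] 38->2, delta=-36, new_sum=137+(-36)=101
Option B: A[4] 42->-11, delta=-53, new_sum=137+(-53)=84
Option C: A[5] 44->36, delta=-8, new_sum=137+(-8)=129 <-- matches target
Option D: A[0] 0->33, delta=33, new_sum=137+(33)=170
Option E: A[3] 16->37, delta=21, new_sum=137+(21)=158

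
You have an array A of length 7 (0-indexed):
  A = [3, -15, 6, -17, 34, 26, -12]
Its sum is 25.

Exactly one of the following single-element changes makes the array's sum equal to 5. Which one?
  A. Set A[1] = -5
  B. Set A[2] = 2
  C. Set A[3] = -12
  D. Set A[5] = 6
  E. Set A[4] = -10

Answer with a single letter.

Answer: D

Derivation:
Option A: A[1] -15->-5, delta=10, new_sum=25+(10)=35
Option B: A[2] 6->2, delta=-4, new_sum=25+(-4)=21
Option C: A[3] -17->-12, delta=5, new_sum=25+(5)=30
Option D: A[5] 26->6, delta=-20, new_sum=25+(-20)=5 <-- matches target
Option E: A[4] 34->-10, delta=-44, new_sum=25+(-44)=-19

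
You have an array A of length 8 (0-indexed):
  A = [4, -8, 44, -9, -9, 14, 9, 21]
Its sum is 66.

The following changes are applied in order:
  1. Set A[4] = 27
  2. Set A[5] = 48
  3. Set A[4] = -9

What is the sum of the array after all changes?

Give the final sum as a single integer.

Answer: 100

Derivation:
Initial sum: 66
Change 1: A[4] -9 -> 27, delta = 36, sum = 102
Change 2: A[5] 14 -> 48, delta = 34, sum = 136
Change 3: A[4] 27 -> -9, delta = -36, sum = 100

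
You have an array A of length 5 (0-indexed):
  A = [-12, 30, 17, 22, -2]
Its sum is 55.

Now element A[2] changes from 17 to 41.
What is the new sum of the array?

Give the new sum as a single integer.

Answer: 79

Derivation:
Old value at index 2: 17
New value at index 2: 41
Delta = 41 - 17 = 24
New sum = old_sum + delta = 55 + (24) = 79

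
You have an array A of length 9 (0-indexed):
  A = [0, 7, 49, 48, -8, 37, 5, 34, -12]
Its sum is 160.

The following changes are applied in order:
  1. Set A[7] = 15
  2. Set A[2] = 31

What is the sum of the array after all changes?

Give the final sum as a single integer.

Initial sum: 160
Change 1: A[7] 34 -> 15, delta = -19, sum = 141
Change 2: A[2] 49 -> 31, delta = -18, sum = 123

Answer: 123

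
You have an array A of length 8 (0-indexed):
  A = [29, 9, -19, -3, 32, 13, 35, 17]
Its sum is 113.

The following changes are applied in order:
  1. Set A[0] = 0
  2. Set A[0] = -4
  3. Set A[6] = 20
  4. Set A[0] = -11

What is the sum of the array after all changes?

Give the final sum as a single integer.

Answer: 58

Derivation:
Initial sum: 113
Change 1: A[0] 29 -> 0, delta = -29, sum = 84
Change 2: A[0] 0 -> -4, delta = -4, sum = 80
Change 3: A[6] 35 -> 20, delta = -15, sum = 65
Change 4: A[0] -4 -> -11, delta = -7, sum = 58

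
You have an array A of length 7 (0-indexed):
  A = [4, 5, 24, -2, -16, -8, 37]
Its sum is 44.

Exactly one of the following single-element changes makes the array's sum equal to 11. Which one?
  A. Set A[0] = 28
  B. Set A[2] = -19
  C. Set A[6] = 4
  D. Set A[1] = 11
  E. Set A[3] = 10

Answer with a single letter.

Answer: C

Derivation:
Option A: A[0] 4->28, delta=24, new_sum=44+(24)=68
Option B: A[2] 24->-19, delta=-43, new_sum=44+(-43)=1
Option C: A[6] 37->4, delta=-33, new_sum=44+(-33)=11 <-- matches target
Option D: A[1] 5->11, delta=6, new_sum=44+(6)=50
Option E: A[3] -2->10, delta=12, new_sum=44+(12)=56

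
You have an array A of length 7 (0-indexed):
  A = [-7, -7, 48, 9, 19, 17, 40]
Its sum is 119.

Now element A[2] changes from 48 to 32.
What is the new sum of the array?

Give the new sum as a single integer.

Old value at index 2: 48
New value at index 2: 32
Delta = 32 - 48 = -16
New sum = old_sum + delta = 119 + (-16) = 103

Answer: 103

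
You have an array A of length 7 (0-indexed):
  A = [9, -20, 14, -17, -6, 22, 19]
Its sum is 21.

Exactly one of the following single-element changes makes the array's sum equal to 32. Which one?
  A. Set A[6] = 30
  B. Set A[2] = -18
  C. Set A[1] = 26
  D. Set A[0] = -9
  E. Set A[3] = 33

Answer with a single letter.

Option A: A[6] 19->30, delta=11, new_sum=21+(11)=32 <-- matches target
Option B: A[2] 14->-18, delta=-32, new_sum=21+(-32)=-11
Option C: A[1] -20->26, delta=46, new_sum=21+(46)=67
Option D: A[0] 9->-9, delta=-18, new_sum=21+(-18)=3
Option E: A[3] -17->33, delta=50, new_sum=21+(50)=71

Answer: A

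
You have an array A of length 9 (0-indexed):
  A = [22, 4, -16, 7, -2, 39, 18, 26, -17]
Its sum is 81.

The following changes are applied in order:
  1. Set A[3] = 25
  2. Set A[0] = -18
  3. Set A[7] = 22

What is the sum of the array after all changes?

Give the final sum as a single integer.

Answer: 55

Derivation:
Initial sum: 81
Change 1: A[3] 7 -> 25, delta = 18, sum = 99
Change 2: A[0] 22 -> -18, delta = -40, sum = 59
Change 3: A[7] 26 -> 22, delta = -4, sum = 55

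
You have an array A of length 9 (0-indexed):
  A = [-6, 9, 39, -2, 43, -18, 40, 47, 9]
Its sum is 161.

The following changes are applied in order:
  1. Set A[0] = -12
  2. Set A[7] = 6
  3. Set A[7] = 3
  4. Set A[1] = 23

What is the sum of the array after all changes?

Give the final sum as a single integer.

Initial sum: 161
Change 1: A[0] -6 -> -12, delta = -6, sum = 155
Change 2: A[7] 47 -> 6, delta = -41, sum = 114
Change 3: A[7] 6 -> 3, delta = -3, sum = 111
Change 4: A[1] 9 -> 23, delta = 14, sum = 125

Answer: 125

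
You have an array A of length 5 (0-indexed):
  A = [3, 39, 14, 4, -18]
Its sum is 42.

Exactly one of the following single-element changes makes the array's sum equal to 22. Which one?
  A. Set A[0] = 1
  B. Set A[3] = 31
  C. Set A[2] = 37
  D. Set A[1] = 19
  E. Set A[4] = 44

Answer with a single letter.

Answer: D

Derivation:
Option A: A[0] 3->1, delta=-2, new_sum=42+(-2)=40
Option B: A[3] 4->31, delta=27, new_sum=42+(27)=69
Option C: A[2] 14->37, delta=23, new_sum=42+(23)=65
Option D: A[1] 39->19, delta=-20, new_sum=42+(-20)=22 <-- matches target
Option E: A[4] -18->44, delta=62, new_sum=42+(62)=104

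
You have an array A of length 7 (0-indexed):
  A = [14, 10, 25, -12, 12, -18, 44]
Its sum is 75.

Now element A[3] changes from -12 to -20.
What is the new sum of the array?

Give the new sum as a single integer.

Old value at index 3: -12
New value at index 3: -20
Delta = -20 - -12 = -8
New sum = old_sum + delta = 75 + (-8) = 67

Answer: 67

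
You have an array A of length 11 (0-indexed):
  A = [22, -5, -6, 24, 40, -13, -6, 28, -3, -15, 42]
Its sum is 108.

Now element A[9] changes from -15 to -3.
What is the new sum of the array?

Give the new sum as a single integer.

Answer: 120

Derivation:
Old value at index 9: -15
New value at index 9: -3
Delta = -3 - -15 = 12
New sum = old_sum + delta = 108 + (12) = 120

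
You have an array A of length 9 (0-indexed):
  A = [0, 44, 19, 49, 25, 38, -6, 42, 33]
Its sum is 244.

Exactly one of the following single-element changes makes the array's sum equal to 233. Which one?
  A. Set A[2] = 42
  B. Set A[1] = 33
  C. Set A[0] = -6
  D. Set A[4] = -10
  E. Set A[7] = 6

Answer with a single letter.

Option A: A[2] 19->42, delta=23, new_sum=244+(23)=267
Option B: A[1] 44->33, delta=-11, new_sum=244+(-11)=233 <-- matches target
Option C: A[0] 0->-6, delta=-6, new_sum=244+(-6)=238
Option D: A[4] 25->-10, delta=-35, new_sum=244+(-35)=209
Option E: A[7] 42->6, delta=-36, new_sum=244+(-36)=208

Answer: B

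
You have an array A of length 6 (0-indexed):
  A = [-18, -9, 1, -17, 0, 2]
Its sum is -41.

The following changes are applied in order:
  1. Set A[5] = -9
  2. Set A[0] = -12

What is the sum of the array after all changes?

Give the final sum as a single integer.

Initial sum: -41
Change 1: A[5] 2 -> -9, delta = -11, sum = -52
Change 2: A[0] -18 -> -12, delta = 6, sum = -46

Answer: -46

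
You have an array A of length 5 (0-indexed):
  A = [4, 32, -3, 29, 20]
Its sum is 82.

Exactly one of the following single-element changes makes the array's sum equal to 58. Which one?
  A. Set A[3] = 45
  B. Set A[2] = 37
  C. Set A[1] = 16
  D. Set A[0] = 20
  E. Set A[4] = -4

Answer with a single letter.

Answer: E

Derivation:
Option A: A[3] 29->45, delta=16, new_sum=82+(16)=98
Option B: A[2] -3->37, delta=40, new_sum=82+(40)=122
Option C: A[1] 32->16, delta=-16, new_sum=82+(-16)=66
Option D: A[0] 4->20, delta=16, new_sum=82+(16)=98
Option E: A[4] 20->-4, delta=-24, new_sum=82+(-24)=58 <-- matches target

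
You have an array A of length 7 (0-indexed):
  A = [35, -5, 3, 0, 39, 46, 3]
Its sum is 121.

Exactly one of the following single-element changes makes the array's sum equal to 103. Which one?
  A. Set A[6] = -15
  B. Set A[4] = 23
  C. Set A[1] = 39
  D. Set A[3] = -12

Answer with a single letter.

Option A: A[6] 3->-15, delta=-18, new_sum=121+(-18)=103 <-- matches target
Option B: A[4] 39->23, delta=-16, new_sum=121+(-16)=105
Option C: A[1] -5->39, delta=44, new_sum=121+(44)=165
Option D: A[3] 0->-12, delta=-12, new_sum=121+(-12)=109

Answer: A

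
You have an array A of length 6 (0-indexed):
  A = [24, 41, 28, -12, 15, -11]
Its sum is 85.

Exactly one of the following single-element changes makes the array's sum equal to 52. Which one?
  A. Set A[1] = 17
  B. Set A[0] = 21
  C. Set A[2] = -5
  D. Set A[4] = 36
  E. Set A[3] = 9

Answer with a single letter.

Option A: A[1] 41->17, delta=-24, new_sum=85+(-24)=61
Option B: A[0] 24->21, delta=-3, new_sum=85+(-3)=82
Option C: A[2] 28->-5, delta=-33, new_sum=85+(-33)=52 <-- matches target
Option D: A[4] 15->36, delta=21, new_sum=85+(21)=106
Option E: A[3] -12->9, delta=21, new_sum=85+(21)=106

Answer: C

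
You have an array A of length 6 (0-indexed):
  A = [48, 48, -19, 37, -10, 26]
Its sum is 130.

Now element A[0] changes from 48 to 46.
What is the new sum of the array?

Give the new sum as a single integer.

Old value at index 0: 48
New value at index 0: 46
Delta = 46 - 48 = -2
New sum = old_sum + delta = 130 + (-2) = 128

Answer: 128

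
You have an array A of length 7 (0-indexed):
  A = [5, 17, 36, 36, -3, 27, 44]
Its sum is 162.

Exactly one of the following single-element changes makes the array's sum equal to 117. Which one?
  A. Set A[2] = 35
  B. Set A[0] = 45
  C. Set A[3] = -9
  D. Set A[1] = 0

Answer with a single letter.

Answer: C

Derivation:
Option A: A[2] 36->35, delta=-1, new_sum=162+(-1)=161
Option B: A[0] 5->45, delta=40, new_sum=162+(40)=202
Option C: A[3] 36->-9, delta=-45, new_sum=162+(-45)=117 <-- matches target
Option D: A[1] 17->0, delta=-17, new_sum=162+(-17)=145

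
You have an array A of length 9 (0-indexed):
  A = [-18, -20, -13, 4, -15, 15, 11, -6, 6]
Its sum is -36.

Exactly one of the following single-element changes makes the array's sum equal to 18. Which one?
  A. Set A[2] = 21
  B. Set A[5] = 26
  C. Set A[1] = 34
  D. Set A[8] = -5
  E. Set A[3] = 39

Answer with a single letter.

Option A: A[2] -13->21, delta=34, new_sum=-36+(34)=-2
Option B: A[5] 15->26, delta=11, new_sum=-36+(11)=-25
Option C: A[1] -20->34, delta=54, new_sum=-36+(54)=18 <-- matches target
Option D: A[8] 6->-5, delta=-11, new_sum=-36+(-11)=-47
Option E: A[3] 4->39, delta=35, new_sum=-36+(35)=-1

Answer: C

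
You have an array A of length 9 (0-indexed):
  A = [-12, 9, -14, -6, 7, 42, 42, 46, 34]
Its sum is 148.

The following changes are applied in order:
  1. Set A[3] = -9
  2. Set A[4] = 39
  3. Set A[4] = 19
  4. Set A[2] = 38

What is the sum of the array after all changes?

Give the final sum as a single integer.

Initial sum: 148
Change 1: A[3] -6 -> -9, delta = -3, sum = 145
Change 2: A[4] 7 -> 39, delta = 32, sum = 177
Change 3: A[4] 39 -> 19, delta = -20, sum = 157
Change 4: A[2] -14 -> 38, delta = 52, sum = 209

Answer: 209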